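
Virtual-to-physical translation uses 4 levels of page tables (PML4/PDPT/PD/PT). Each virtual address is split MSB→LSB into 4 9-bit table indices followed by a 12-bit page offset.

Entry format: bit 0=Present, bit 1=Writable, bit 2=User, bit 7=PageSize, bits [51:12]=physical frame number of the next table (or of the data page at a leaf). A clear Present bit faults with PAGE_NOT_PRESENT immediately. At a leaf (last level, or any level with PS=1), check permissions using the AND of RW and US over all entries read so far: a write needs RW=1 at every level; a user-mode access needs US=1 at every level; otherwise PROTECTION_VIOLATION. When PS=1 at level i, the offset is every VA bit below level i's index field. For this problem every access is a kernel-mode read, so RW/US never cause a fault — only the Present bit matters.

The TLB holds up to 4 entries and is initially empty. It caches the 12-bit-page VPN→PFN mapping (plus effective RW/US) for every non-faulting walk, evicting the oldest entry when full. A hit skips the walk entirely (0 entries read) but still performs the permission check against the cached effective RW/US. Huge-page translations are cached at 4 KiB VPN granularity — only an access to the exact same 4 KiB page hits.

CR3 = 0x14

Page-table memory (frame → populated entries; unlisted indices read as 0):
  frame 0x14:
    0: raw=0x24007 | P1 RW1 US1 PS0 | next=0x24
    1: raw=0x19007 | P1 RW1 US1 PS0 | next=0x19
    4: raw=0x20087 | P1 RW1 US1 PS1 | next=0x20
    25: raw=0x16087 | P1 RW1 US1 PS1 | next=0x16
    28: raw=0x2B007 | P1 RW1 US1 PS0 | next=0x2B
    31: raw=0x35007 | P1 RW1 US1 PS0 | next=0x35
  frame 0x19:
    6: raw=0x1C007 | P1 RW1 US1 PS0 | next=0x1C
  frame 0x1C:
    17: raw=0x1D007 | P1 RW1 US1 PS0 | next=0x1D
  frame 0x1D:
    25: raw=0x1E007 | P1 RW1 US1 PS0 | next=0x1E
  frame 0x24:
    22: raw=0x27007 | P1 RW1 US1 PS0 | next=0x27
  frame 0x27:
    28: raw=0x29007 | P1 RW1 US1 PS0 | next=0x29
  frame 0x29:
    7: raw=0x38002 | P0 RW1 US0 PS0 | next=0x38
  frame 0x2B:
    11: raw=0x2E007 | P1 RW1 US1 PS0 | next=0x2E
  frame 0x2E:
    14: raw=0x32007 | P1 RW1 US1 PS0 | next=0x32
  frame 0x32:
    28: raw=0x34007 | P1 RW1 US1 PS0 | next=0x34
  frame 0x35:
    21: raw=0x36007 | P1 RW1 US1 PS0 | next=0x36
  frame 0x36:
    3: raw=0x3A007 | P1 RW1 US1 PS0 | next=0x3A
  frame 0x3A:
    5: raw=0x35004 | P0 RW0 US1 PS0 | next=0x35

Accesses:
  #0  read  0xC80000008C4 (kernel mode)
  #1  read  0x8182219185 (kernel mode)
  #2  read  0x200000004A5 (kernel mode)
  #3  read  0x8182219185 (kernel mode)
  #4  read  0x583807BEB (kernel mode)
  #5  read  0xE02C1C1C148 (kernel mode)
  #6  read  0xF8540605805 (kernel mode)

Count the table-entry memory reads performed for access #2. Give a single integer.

Trace:
#0 VA=0xC80000008C4 (r,kernel):
  lvl0: tbl 0x14, slot 25 ⇒ 0x16087 (P1/RW1/US1/PS1)
  ✓ 0x168C4 (huge @L0)  — 1 lookups
#1 VA=0x8182219185 (r,kernel):
  lvl0: tbl 0x14, slot 1 ⇒ 0x19007 (P1/RW1/US1/PS0)
  lvl1: tbl 0x19, slot 6 ⇒ 0x1C007 (P1/RW1/US1/PS0)
  lvl2: tbl 0x1C, slot 17 ⇒ 0x1D007 (P1/RW1/US1/PS0)
  lvl3: tbl 0x1D, slot 25 ⇒ 0x1E007 (P1/RW1/US1/PS0)
  ✓ 0x1E185  — 4 lookups
#2 VA=0x200000004A5 (r,kernel):
  lvl0: tbl 0x14, slot 4 ⇒ 0x20087 (P1/RW1/US1/PS1)
  ✓ 0x204A5 (huge @L0)  — 1 lookups
#3 VA=0x8182219185 (r,kernel):
  TLB hit vpn=0x8182219 → PA=0x1E185
#4 VA=0x583807BEB (r,kernel):
  lvl0: tbl 0x14, slot 0 ⇒ 0x24007 (P1/RW1/US1/PS0)
  lvl1: tbl 0x24, slot 22 ⇒ 0x27007 (P1/RW1/US1/PS0)
  lvl2: tbl 0x27, slot 28 ⇒ 0x29007 (P1/RW1/US1/PS0)
  lvl3: tbl 0x29, slot 7 ⇒ 0x38002 (P0/RW1/US0/PS0)
  ⇒ fault: PAGE_NOT_PRESENT  — 4 lookups
#5 VA=0xE02C1C1C148 (r,kernel):
  lvl0: tbl 0x14, slot 28 ⇒ 0x2B007 (P1/RW1/US1/PS0)
  lvl1: tbl 0x2B, slot 11 ⇒ 0x2E007 (P1/RW1/US1/PS0)
  lvl2: tbl 0x2E, slot 14 ⇒ 0x32007 (P1/RW1/US1/PS0)
  lvl3: tbl 0x32, slot 28 ⇒ 0x34007 (P1/RW1/US1/PS0)
  ✓ 0x34148  — 4 lookups
#6 VA=0xF8540605805 (r,kernel):
  lvl0: tbl 0x14, slot 31 ⇒ 0x35007 (P1/RW1/US1/PS0)
  lvl1: tbl 0x35, slot 21 ⇒ 0x36007 (P1/RW1/US1/PS0)
  lvl2: tbl 0x36, slot 3 ⇒ 0x3A007 (P1/RW1/US1/PS0)
  lvl3: tbl 0x3A, slot 5 ⇒ 0x35004 (P0/RW0/US1/PS0)
  ⇒ fault: PAGE_NOT_PRESENT  — 4 lookups

Entries read for #2: 1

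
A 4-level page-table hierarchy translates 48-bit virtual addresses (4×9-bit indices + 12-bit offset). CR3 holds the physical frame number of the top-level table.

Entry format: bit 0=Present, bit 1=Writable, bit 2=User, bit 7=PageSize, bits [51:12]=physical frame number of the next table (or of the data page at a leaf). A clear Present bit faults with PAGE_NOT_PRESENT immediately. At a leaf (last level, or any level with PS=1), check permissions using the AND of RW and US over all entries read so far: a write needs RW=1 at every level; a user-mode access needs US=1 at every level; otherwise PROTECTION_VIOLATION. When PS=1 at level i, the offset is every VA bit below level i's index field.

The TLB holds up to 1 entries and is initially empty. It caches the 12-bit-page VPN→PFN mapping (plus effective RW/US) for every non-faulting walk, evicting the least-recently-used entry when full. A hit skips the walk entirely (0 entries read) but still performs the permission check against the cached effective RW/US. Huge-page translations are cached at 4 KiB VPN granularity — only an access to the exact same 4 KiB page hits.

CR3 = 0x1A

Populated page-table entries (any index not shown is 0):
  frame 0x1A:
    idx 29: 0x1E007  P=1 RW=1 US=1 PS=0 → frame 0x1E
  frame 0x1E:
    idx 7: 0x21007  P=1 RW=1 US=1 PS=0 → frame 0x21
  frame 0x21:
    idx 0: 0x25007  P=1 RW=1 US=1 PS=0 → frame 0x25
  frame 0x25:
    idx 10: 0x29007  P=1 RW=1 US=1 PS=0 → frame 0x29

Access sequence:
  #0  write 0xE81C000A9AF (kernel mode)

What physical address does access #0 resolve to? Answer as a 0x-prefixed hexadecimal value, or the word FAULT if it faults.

Walk each access:
#0 VA=0xE81C000A9AF (w,kernel):
  [0] read 0x1A idx=29: raw=0x1E007 flags P=1 W=1 U=1 S=0
  [1] read 0x1E idx=7: raw=0x21007 flags P=1 W=1 U=1 S=0
  [2] read 0x21 idx=0: raw=0x25007 flags P=1 W=1 U=1 S=0
  [3] read 0x25 idx=10: raw=0x29007 flags P=1 W=1 U=1 S=0
  ✓ 0x299AF  — 4 lookups

Access #0 PA: 0x299AF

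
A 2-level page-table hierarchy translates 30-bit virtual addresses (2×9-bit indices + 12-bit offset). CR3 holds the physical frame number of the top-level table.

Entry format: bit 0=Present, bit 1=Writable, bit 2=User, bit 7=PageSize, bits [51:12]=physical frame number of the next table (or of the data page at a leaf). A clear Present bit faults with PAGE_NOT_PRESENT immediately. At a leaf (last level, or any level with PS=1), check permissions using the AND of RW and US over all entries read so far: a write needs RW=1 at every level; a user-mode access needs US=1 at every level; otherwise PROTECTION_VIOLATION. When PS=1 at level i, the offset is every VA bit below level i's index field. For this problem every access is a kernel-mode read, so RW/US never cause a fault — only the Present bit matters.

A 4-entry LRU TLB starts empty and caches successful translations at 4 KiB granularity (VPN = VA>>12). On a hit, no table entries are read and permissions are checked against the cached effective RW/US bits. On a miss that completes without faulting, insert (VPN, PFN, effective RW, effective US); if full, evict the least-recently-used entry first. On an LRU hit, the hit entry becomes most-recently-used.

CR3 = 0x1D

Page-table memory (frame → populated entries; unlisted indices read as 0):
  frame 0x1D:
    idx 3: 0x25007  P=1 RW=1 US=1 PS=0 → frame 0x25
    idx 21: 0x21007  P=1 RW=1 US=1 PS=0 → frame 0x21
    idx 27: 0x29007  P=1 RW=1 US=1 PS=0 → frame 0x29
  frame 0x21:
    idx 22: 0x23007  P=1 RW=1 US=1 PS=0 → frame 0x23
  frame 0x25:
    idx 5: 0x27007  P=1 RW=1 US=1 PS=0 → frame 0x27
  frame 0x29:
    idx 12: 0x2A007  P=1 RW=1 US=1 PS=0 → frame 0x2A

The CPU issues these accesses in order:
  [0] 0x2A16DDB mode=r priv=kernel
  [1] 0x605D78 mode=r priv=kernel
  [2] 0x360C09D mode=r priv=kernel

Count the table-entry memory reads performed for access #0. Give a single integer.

Per-access translation:
#0 VA=0x2A16DDB (r,kernel):
  L0 @0x1D[21] → 0x21007  P=1,RW=1,US=1,PS=0
  L1 @0x21[22] → 0x23007  P=1,RW=1,US=1,PS=0
  ⇒ phys 0x23DDB  [2 reads]
#1 VA=0x605D78 (r,kernel):
  L0 @0x1D[3] → 0x25007  P=1,RW=1,US=1,PS=0
  L1 @0x25[5] → 0x27007  P=1,RW=1,US=1,PS=0
  ⇒ phys 0x27D78  [2 reads]
#2 VA=0x360C09D (r,kernel):
  L0 @0x1D[27] → 0x29007  P=1,RW=1,US=1,PS=0
  L1 @0x29[12] → 0x2A007  P=1,RW=1,US=1,PS=0
  ⇒ phys 0x2A09D  [2 reads]

Entries read for #0: 2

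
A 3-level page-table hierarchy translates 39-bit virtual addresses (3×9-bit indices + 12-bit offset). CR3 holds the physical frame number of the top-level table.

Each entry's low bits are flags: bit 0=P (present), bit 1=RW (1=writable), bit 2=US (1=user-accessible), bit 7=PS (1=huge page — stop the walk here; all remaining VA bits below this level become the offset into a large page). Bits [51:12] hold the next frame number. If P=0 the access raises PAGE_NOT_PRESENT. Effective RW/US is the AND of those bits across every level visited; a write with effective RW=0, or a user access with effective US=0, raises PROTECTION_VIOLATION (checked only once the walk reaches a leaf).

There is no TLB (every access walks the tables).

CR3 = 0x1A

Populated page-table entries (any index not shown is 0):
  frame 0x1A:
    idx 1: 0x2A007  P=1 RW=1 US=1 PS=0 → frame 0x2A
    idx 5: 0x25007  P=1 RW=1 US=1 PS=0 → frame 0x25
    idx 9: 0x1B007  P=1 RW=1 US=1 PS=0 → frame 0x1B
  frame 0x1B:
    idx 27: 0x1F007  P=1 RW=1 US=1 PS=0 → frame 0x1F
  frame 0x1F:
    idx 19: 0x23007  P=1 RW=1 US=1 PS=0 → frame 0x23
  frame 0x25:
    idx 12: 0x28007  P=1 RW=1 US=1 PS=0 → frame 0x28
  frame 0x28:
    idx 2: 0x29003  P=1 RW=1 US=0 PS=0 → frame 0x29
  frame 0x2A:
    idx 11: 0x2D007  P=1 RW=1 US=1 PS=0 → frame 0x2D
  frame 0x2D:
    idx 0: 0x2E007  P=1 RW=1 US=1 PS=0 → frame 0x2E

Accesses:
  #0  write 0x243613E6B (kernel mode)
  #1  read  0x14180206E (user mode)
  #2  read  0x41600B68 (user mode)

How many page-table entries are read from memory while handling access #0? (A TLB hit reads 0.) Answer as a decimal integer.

Walk each access:
#0 VA=0x243613E6B (w,kernel):
  L0: frame=0x1A idx=9 entry=0x1B007 [P=1 RW=1 US=1 PS=0]
  L1: frame=0x1B idx=27 entry=0x1F007 [P=1 RW=1 US=1 PS=0]
  L2: frame=0x1F idx=19 entry=0x23007 [P=1 RW=1 US=1 PS=0]
  ✓ 0x23E6B  — 3 lookups
#1 VA=0x14180206E (r,user):
  L0: frame=0x1A idx=5 entry=0x25007 [P=1 RW=1 US=1 PS=0]
  L1: frame=0x25 idx=12 entry=0x28007 [P=1 RW=1 US=1 PS=0]
  L2: frame=0x28 idx=2 entry=0x29003 [P=1 RW=1 US=0 PS=0]
  → PROTECTION_VIOLATION  (3 entries read)
#2 VA=0x41600B68 (r,user):
  L0: frame=0x1A idx=1 entry=0x2A007 [P=1 RW=1 US=1 PS=0]
  L1: frame=0x2A idx=11 entry=0x2D007 [P=1 RW=1 US=1 PS=0]
  L2: frame=0x2D idx=0 entry=0x2E007 [P=1 RW=1 US=1 PS=0]
  ✓ 0x2EB68  — 3 lookups

Entries read for #0: 3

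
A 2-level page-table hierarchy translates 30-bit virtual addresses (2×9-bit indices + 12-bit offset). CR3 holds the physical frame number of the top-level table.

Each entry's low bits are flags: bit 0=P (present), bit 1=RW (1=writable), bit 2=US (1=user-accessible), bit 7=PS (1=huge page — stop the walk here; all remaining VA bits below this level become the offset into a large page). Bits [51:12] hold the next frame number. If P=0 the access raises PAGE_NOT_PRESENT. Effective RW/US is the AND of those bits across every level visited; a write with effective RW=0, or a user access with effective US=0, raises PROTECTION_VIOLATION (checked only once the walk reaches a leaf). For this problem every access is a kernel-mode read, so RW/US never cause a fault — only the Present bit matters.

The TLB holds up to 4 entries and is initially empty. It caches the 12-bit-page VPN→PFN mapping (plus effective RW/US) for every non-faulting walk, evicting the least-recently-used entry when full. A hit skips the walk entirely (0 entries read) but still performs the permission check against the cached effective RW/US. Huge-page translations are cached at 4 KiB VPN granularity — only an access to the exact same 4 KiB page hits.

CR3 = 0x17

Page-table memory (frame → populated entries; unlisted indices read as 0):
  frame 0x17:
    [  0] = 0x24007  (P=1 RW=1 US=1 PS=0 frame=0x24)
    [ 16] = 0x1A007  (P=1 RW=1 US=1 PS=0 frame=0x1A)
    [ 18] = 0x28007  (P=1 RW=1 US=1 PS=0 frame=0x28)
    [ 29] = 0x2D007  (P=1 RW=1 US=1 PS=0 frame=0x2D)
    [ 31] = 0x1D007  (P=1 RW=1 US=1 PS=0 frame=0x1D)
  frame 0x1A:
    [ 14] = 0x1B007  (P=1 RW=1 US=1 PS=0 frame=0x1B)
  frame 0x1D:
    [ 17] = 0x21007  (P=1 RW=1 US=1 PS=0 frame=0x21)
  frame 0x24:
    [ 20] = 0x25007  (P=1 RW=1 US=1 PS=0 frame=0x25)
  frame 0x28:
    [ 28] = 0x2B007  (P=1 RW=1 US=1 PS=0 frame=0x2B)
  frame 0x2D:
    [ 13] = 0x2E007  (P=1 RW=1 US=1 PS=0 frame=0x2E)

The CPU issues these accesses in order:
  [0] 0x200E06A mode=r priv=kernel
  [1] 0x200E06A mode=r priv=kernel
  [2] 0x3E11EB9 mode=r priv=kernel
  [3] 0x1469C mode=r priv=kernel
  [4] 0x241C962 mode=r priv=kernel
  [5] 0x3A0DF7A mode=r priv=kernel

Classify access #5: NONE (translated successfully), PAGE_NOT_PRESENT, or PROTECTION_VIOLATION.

Walk each access:
#0 VA=0x200E06A (r,kernel):
  [0] read 0x17 idx=16: raw=0x1A007 flags P=1 W=1 U=1 S=0
  [1] read 0x1A idx=14: raw=0x1B007 flags P=1 W=1 U=1 S=0
  ✓ 0x1B06A  — 2 lookups
#1 VA=0x200E06A (r,kernel):
  TLB hit vpn=0x200E → PA=0x1B06A
#2 VA=0x3E11EB9 (r,kernel):
  [0] read 0x17 idx=31: raw=0x1D007 flags P=1 W=1 U=1 S=0
  [1] read 0x1D idx=17: raw=0x21007 flags P=1 W=1 U=1 S=0
  ✓ 0x21EB9  — 2 lookups
#3 VA=0x1469C (r,kernel):
  [0] read 0x17 idx=0: raw=0x24007 flags P=1 W=1 U=1 S=0
  [1] read 0x24 idx=20: raw=0x25007 flags P=1 W=1 U=1 S=0
  ✓ 0x2569C  — 2 lookups
#4 VA=0x241C962 (r,kernel):
  [0] read 0x17 idx=18: raw=0x28007 flags P=1 W=1 U=1 S=0
  [1] read 0x28 idx=28: raw=0x2B007 flags P=1 W=1 U=1 S=0
  ✓ 0x2B962  — 2 lookups
#5 VA=0x3A0DF7A (r,kernel):
  [0] read 0x17 idx=29: raw=0x2D007 flags P=1 W=1 U=1 S=0
  [1] read 0x2D idx=13: raw=0x2E007 flags P=1 W=1 U=1 S=0
  ✓ 0x2EF7A  — 2 lookups

Access #5 fault: NONE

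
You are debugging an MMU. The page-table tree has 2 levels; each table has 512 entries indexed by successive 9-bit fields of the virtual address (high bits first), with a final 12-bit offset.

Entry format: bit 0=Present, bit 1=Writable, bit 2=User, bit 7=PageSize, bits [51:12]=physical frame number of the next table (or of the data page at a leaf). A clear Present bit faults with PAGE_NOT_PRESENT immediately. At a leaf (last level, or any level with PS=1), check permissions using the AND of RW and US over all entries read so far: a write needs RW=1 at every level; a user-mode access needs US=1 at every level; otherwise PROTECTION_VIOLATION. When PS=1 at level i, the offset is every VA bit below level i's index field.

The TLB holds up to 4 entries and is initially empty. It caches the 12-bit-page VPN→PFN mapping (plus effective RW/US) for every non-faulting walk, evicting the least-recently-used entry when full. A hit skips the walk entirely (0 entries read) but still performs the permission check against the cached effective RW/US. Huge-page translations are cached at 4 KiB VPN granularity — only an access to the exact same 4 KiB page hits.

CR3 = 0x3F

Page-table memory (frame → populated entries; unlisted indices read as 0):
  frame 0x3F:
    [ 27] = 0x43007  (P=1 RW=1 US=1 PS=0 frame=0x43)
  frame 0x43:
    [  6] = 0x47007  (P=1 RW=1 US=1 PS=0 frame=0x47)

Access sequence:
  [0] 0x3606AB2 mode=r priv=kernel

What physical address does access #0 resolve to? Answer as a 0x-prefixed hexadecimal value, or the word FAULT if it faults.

Trace:
#0 VA=0x3606AB2 (r,kernel):
  lvl0: tbl 0x3F, slot 27 ⇒ 0x43007 (P1/RW1/US1/PS0)
  lvl1: tbl 0x43, slot 6 ⇒ 0x47007 (P1/RW1/US1/PS0)
  → PA=0x47AB2  (2 entries read)

Access #0 PA: 0x47AB2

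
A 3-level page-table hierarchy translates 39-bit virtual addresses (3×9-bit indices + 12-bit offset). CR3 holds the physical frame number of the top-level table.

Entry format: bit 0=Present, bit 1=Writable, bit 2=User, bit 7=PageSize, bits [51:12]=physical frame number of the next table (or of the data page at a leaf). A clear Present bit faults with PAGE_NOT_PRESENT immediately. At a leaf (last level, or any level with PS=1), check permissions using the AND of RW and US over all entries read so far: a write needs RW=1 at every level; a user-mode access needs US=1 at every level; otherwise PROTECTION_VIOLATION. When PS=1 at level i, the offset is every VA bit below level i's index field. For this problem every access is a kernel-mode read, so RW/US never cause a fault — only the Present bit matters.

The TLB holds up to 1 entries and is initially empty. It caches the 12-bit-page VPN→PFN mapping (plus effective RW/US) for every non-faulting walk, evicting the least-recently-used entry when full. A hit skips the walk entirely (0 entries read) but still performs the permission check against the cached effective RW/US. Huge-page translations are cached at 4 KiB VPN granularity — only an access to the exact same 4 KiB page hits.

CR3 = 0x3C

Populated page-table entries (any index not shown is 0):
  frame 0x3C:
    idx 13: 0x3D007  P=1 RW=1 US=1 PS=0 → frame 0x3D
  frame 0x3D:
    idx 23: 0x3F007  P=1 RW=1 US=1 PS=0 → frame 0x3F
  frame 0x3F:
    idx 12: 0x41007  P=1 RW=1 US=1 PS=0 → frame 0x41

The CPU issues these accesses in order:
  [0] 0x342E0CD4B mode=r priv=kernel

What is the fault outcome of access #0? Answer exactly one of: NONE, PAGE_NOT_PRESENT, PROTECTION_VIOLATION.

Trace:
#0 VA=0x342E0CD4B (r,kernel):
  L0 @0x3C[13] → 0x3D007  P=1,RW=1,US=1,PS=0
  L1 @0x3D[23] → 0x3F007  P=1,RW=1,US=1,PS=0
  L2 @0x3F[12] → 0x41007  P=1,RW=1,US=1,PS=0
  ✓ 0x41D4B  — 3 lookups

Access #0 fault: NONE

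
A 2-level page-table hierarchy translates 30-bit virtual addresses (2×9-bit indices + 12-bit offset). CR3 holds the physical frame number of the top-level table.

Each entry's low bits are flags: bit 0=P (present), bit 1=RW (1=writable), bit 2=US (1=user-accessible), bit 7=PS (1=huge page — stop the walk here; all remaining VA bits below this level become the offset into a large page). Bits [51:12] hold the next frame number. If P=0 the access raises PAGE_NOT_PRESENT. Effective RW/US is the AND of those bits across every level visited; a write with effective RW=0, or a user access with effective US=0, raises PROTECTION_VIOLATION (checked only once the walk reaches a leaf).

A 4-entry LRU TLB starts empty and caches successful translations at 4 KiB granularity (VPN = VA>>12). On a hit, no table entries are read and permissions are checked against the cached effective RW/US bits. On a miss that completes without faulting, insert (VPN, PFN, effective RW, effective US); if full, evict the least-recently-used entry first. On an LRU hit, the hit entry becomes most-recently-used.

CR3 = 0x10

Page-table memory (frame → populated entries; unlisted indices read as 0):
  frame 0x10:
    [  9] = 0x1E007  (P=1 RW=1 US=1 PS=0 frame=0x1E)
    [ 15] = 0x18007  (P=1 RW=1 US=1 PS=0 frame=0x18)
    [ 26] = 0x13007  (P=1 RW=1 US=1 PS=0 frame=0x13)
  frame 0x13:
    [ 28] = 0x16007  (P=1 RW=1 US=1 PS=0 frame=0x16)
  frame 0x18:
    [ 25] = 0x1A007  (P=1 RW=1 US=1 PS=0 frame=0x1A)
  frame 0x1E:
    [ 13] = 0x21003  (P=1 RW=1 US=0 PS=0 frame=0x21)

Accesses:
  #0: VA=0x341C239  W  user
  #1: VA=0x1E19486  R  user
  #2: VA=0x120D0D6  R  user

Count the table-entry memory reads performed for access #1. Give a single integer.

Walk each access:
#0 VA=0x341C239 (w,user):
  L0 @0x10[26] → 0x13007  P=1,RW=1,US=1,PS=0
  L1 @0x13[28] → 0x16007  P=1,RW=1,US=1,PS=0
  ✓ 0x16239  — 2 lookups
#1 VA=0x1E19486 (r,user):
  L0 @0x10[15] → 0x18007  P=1,RW=1,US=1,PS=0
  L1 @0x18[25] → 0x1A007  P=1,RW=1,US=1,PS=0
  ✓ 0x1A486  — 2 lookups
#2 VA=0x120D0D6 (r,user):
  L0 @0x10[9] → 0x1E007  P=1,RW=1,US=1,PS=0
  L1 @0x1E[13] → 0x21003  P=1,RW=1,US=0,PS=0
  ✗ PROTECTION_VIOLATION  [2 reads]

Entries read for #1: 2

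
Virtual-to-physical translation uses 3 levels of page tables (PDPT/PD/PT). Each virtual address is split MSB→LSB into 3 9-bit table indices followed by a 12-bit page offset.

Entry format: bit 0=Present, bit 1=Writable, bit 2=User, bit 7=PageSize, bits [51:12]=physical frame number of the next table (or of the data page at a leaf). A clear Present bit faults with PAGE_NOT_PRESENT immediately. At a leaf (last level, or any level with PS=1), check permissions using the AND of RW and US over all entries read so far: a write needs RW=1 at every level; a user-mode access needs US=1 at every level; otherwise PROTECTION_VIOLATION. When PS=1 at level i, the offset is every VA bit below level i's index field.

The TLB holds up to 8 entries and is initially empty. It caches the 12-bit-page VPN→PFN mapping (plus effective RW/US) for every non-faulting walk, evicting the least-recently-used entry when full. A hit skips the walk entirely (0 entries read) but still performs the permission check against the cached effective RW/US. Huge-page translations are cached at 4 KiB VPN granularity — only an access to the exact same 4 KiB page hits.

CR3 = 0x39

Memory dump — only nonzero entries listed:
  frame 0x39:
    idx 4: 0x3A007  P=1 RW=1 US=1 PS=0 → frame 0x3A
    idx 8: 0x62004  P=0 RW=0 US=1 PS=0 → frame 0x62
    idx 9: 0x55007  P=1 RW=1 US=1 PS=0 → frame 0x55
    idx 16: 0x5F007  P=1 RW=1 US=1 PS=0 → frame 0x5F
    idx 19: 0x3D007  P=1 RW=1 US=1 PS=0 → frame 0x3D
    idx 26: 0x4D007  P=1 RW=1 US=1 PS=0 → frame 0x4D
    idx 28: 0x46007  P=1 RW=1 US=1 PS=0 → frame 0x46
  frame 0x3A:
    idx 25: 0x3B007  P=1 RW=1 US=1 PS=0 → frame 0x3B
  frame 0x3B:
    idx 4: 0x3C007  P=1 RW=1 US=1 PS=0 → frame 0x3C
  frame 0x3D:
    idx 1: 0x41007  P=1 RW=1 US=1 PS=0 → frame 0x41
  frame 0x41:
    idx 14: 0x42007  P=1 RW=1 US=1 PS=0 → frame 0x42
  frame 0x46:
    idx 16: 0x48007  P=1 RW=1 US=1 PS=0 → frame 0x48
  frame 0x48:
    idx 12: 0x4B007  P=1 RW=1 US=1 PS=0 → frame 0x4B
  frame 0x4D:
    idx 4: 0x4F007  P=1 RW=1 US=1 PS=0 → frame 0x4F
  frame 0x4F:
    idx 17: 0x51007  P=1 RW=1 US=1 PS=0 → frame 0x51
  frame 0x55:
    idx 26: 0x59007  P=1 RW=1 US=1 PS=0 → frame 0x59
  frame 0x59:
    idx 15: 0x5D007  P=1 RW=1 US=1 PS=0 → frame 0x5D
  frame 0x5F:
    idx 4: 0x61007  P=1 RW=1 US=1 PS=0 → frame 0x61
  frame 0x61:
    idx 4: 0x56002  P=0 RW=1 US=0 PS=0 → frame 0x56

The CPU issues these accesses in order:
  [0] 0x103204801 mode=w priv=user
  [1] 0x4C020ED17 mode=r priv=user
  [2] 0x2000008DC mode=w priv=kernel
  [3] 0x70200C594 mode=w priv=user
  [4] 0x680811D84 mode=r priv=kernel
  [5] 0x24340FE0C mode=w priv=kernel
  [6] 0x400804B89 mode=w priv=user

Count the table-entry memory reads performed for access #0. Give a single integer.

Walk each access:
#0 VA=0x103204801 (w,user):
  L0 @0x39[4] → 0x3A007  P=1,RW=1,US=1,PS=0
  L1 @0x3A[25] → 0x3B007  P=1,RW=1,US=1,PS=0
  L2 @0x3B[4] → 0x3C007  P=1,RW=1,US=1,PS=0
  ✓ 0x3C801  — 3 lookups
#1 VA=0x4C020ED17 (r,user):
  L0 @0x39[19] → 0x3D007  P=1,RW=1,US=1,PS=0
  L1 @0x3D[1] → 0x41007  P=1,RW=1,US=1,PS=0
  L2 @0x41[14] → 0x42007  P=1,RW=1,US=1,PS=0
  ✓ 0x42D17  — 3 lookups
#2 VA=0x2000008DC (w,kernel):
  L0 @0x39[8] → 0x62004  P=0,RW=0,US=1,PS=0
  ✗ PAGE_NOT_PRESENT  [1 reads]
#3 VA=0x70200C594 (w,user):
  L0 @0x39[28] → 0x46007  P=1,RW=1,US=1,PS=0
  L1 @0x46[16] → 0x48007  P=1,RW=1,US=1,PS=0
  L2 @0x48[12] → 0x4B007  P=1,RW=1,US=1,PS=0
  ✓ 0x4B594  — 3 lookups
#4 VA=0x680811D84 (r,kernel):
  L0 @0x39[26] → 0x4D007  P=1,RW=1,US=1,PS=0
  L1 @0x4D[4] → 0x4F007  P=1,RW=1,US=1,PS=0
  L2 @0x4F[17] → 0x51007  P=1,RW=1,US=1,PS=0
  ✓ 0x51D84  — 3 lookups
#5 VA=0x24340FE0C (w,kernel):
  L0 @0x39[9] → 0x55007  P=1,RW=1,US=1,PS=0
  L1 @0x55[26] → 0x59007  P=1,RW=1,US=1,PS=0
  L2 @0x59[15] → 0x5D007  P=1,RW=1,US=1,PS=0
  ✓ 0x5DE0C  — 3 lookups
#6 VA=0x400804B89 (w,user):
  L0 @0x39[16] → 0x5F007  P=1,RW=1,US=1,PS=0
  L1 @0x5F[4] → 0x61007  P=1,RW=1,US=1,PS=0
  L2 @0x61[4] → 0x56002  P=0,RW=1,US=0,PS=0
  ✗ PAGE_NOT_PRESENT  [3 reads]

Entries read for #0: 3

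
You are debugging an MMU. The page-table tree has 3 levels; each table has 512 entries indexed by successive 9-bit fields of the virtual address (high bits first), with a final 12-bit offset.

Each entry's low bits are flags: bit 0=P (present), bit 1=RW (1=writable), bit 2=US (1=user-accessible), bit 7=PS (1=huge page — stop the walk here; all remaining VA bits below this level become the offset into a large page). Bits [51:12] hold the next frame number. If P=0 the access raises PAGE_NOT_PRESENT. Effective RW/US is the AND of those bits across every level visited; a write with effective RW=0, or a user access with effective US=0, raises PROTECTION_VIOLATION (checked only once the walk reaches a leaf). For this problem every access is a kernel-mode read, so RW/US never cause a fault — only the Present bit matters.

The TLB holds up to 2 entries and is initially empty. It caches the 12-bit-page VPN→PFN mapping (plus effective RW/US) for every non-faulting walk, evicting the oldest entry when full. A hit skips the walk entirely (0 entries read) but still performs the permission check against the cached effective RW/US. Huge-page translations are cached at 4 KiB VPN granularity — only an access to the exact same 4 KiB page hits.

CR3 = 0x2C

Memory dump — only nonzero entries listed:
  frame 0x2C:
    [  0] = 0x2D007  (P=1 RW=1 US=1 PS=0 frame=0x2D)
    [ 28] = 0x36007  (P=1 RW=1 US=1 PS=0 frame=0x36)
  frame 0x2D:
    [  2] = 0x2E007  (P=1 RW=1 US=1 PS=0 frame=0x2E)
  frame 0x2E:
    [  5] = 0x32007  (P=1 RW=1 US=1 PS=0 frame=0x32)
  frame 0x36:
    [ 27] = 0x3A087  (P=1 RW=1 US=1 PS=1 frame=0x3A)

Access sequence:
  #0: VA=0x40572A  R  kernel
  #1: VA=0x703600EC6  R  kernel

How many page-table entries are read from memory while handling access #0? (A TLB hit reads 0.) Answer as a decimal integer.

Per-access translation:
#0 VA=0x40572A (r,kernel):
  L0 @0x2C[0] → 0x2D007  P=1,RW=1,US=1,PS=0
  L1 @0x2D[2] → 0x2E007  P=1,RW=1,US=1,PS=0
  L2 @0x2E[5] → 0x32007  P=1,RW=1,US=1,PS=0
  → PA=0x3272A  (3 entries read)
#1 VA=0x703600EC6 (r,kernel):
  L0 @0x2C[28] → 0x36007  P=1,RW=1,US=1,PS=0
  L1 @0x36[27] → 0x3A087  P=1,RW=1,US=1,PS=1
  → PA=0x3AEC6 (huge @L1)  (2 entries read)

Entries read for #0: 3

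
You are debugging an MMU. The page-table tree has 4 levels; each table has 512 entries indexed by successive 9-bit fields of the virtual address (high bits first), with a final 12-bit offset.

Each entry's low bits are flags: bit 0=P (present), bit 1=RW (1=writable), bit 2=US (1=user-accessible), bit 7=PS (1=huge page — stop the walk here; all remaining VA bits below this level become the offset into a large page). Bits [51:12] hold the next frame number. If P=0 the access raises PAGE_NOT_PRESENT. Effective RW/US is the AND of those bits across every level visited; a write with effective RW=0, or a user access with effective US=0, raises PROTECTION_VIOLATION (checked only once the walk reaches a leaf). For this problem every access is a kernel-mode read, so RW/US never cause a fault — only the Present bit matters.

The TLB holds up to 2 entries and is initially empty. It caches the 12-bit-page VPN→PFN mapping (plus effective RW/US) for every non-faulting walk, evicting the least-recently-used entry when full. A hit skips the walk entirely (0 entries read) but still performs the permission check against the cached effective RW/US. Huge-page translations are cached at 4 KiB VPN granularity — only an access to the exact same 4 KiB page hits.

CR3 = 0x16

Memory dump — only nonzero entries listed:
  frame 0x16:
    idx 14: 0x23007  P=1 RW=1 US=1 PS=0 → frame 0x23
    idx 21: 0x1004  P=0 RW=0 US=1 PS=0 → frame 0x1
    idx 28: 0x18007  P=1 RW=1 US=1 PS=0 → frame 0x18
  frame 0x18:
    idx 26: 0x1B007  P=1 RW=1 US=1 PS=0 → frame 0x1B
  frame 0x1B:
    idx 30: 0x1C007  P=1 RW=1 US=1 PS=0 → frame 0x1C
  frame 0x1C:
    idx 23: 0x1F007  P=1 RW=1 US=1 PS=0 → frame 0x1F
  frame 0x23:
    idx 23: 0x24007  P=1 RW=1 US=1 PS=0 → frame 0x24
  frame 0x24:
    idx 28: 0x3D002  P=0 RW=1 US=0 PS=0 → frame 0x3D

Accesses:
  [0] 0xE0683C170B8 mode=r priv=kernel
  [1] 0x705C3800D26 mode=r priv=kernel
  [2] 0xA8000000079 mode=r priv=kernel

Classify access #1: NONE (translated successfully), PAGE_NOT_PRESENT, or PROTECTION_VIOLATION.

Trace:
#0 VA=0xE0683C170B8 (r,kernel):
  lvl0: tbl 0x16, slot 28 ⇒ 0x18007 (P1/RW1/US1/PS0)
  lvl1: tbl 0x18, slot 26 ⇒ 0x1B007 (P1/RW1/US1/PS0)
  lvl2: tbl 0x1B, slot 30 ⇒ 0x1C007 (P1/RW1/US1/PS0)
  lvl3: tbl 0x1C, slot 23 ⇒ 0x1F007 (P1/RW1/US1/PS0)
  ⇒ phys 0x1F0B8  [4 reads]
#1 VA=0x705C3800D26 (r,kernel):
  lvl0: tbl 0x16, slot 14 ⇒ 0x23007 (P1/RW1/US1/PS0)
  lvl1: tbl 0x23, slot 23 ⇒ 0x24007 (P1/RW1/US1/PS0)
  lvl2: tbl 0x24, slot 28 ⇒ 0x3D002 (P0/RW1/US0/PS0)
  → PAGE_NOT_PRESENT  (3 entries read)
#2 VA=0xA8000000079 (r,kernel):
  lvl0: tbl 0x16, slot 21 ⇒ 0x1004 (P0/RW0/US1/PS0)
  → PAGE_NOT_PRESENT  (1 entries read)

Access #1 fault: PAGE_NOT_PRESENT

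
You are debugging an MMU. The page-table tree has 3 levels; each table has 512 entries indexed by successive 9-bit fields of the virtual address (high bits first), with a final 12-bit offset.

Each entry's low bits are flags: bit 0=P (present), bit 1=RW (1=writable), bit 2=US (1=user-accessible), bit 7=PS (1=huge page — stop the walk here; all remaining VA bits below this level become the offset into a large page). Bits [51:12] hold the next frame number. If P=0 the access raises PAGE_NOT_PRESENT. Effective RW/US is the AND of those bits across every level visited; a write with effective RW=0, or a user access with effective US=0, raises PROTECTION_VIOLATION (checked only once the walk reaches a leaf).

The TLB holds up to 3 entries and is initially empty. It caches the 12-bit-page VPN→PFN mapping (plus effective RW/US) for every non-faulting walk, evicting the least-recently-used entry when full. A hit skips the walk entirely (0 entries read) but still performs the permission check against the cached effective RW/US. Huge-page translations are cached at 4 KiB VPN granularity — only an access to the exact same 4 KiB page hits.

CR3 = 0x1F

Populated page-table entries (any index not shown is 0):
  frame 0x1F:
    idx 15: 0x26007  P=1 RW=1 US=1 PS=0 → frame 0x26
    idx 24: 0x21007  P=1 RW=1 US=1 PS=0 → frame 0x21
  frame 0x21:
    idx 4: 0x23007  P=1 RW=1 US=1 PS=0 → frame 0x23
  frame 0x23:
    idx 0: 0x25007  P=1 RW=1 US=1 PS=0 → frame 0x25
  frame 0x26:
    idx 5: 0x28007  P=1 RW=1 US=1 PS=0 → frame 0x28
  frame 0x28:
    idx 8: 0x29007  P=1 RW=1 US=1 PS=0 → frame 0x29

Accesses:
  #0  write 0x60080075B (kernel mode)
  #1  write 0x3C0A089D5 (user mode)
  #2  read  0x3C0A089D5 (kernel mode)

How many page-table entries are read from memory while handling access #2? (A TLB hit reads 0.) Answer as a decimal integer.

Trace:
#0 VA=0x60080075B (w,kernel):
  [0] read 0x1F idx=24: raw=0x21007 flags P=1 W=1 U=1 S=0
  [1] read 0x21 idx=4: raw=0x23007 flags P=1 W=1 U=1 S=0
  [2] read 0x23 idx=0: raw=0x25007 flags P=1 W=1 U=1 S=0
  ⇒ phys 0x2575B  [3 reads]
#1 VA=0x3C0A089D5 (w,user):
  [0] read 0x1F idx=15: raw=0x26007 flags P=1 W=1 U=1 S=0
  [1] read 0x26 idx=5: raw=0x28007 flags P=1 W=1 U=1 S=0
  [2] read 0x28 idx=8: raw=0x29007 flags P=1 W=1 U=1 S=0
  ⇒ phys 0x299D5  [3 reads]
#2 VA=0x3C0A089D5 (r,kernel):
  TLB hit vpn=0x3C0A08 → PA=0x299D5

Entries read for #2: 0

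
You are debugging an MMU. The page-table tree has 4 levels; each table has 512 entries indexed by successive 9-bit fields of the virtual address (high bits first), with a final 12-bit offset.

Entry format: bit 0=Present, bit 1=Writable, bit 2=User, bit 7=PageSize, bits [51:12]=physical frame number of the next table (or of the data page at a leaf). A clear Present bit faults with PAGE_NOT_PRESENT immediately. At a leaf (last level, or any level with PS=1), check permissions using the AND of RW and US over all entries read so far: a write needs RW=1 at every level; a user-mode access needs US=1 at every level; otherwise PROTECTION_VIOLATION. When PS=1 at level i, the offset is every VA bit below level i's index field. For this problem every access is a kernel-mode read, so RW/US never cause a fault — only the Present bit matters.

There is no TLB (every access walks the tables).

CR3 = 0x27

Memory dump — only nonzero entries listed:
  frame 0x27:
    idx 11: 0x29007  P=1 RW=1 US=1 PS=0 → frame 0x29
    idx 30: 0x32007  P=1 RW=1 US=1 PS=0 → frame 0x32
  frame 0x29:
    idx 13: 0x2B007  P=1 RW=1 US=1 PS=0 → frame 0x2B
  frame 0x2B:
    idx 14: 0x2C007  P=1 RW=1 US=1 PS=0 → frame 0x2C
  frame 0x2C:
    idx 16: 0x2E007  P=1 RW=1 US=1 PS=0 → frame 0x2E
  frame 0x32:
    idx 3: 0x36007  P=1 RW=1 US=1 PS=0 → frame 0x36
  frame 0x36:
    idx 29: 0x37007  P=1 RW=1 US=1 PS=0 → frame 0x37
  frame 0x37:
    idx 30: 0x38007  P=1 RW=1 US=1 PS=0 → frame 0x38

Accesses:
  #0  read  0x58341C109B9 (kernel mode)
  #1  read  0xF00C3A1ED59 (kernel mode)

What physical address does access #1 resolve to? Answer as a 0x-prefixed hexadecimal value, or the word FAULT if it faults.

Walk each access:
#0 VA=0x58341C109B9 (r,kernel):
  L0: frame=0x27 idx=11 entry=0x29007 [P=1 RW=1 US=1 PS=0]
  L1: frame=0x29 idx=13 entry=0x2B007 [P=1 RW=1 US=1 PS=0]
  L2: frame=0x2B idx=14 entry=0x2C007 [P=1 RW=1 US=1 PS=0]
  L3: frame=0x2C idx=16 entry=0x2E007 [P=1 RW=1 US=1 PS=0]
  ⇒ phys 0x2E9B9  [4 reads]
#1 VA=0xF00C3A1ED59 (r,kernel):
  L0: frame=0x27 idx=30 entry=0x32007 [P=1 RW=1 US=1 PS=0]
  L1: frame=0x32 idx=3 entry=0x36007 [P=1 RW=1 US=1 PS=0]
  L2: frame=0x36 idx=29 entry=0x37007 [P=1 RW=1 US=1 PS=0]
  L3: frame=0x37 idx=30 entry=0x38007 [P=1 RW=1 US=1 PS=0]
  ⇒ phys 0x38D59  [4 reads]

Access #1 PA: 0x38D59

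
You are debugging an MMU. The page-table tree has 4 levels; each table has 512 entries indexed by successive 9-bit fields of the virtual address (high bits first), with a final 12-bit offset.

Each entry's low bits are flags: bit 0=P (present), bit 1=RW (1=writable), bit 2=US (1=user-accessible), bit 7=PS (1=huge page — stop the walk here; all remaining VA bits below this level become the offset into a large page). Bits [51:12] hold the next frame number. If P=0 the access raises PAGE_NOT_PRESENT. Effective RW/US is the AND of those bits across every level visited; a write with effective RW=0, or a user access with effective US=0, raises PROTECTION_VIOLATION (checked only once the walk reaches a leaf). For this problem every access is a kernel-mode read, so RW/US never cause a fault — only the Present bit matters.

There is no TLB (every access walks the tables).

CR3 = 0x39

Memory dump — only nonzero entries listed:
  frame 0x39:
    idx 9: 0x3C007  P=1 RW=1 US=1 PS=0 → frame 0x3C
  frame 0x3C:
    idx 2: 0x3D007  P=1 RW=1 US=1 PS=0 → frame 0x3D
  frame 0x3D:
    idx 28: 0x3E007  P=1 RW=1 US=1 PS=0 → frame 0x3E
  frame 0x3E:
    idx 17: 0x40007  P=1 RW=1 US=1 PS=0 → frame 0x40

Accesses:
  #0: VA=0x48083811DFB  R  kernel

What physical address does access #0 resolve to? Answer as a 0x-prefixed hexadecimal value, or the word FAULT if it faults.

Walk each access:
#0 VA=0x48083811DFB (r,kernel):
  L0 @0x39[9] → 0x3C007  P=1,RW=1,US=1,PS=0
  L1 @0x3C[2] → 0x3D007  P=1,RW=1,US=1,PS=0
  L2 @0x3D[28] → 0x3E007  P=1,RW=1,US=1,PS=0
  L3 @0x3E[17] → 0x40007  P=1,RW=1,US=1,PS=0
  ⇒ phys 0x40DFB  [4 reads]

Access #0 PA: 0x40DFB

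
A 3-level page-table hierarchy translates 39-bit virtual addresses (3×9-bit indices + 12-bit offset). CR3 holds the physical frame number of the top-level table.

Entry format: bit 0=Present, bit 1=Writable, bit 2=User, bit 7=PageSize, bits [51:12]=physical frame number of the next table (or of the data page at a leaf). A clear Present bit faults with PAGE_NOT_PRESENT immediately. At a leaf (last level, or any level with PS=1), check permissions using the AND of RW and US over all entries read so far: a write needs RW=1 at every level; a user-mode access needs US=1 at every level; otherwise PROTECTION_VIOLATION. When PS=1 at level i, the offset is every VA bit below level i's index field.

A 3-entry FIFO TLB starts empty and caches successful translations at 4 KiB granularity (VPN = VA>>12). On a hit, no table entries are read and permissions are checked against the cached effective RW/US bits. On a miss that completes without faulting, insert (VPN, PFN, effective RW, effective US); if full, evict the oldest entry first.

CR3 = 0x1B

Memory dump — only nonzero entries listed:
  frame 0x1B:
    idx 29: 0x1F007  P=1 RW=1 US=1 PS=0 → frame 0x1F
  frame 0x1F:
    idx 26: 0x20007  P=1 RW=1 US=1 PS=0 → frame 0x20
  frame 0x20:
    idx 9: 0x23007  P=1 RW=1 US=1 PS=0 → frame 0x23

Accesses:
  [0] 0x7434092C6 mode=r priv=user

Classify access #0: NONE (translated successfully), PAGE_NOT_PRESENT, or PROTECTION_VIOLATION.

Per-access translation:
#0 VA=0x7434092C6 (r,user):
  lvl0: tbl 0x1B, slot 29 ⇒ 0x1F007 (P1/RW1/US1/PS0)
  lvl1: tbl 0x1F, slot 26 ⇒ 0x20007 (P1/RW1/US1/PS0)
  lvl2: tbl 0x20, slot 9 ⇒ 0x23007 (P1/RW1/US1/PS0)
  ✓ 0x232C6  — 3 lookups

Access #0 fault: NONE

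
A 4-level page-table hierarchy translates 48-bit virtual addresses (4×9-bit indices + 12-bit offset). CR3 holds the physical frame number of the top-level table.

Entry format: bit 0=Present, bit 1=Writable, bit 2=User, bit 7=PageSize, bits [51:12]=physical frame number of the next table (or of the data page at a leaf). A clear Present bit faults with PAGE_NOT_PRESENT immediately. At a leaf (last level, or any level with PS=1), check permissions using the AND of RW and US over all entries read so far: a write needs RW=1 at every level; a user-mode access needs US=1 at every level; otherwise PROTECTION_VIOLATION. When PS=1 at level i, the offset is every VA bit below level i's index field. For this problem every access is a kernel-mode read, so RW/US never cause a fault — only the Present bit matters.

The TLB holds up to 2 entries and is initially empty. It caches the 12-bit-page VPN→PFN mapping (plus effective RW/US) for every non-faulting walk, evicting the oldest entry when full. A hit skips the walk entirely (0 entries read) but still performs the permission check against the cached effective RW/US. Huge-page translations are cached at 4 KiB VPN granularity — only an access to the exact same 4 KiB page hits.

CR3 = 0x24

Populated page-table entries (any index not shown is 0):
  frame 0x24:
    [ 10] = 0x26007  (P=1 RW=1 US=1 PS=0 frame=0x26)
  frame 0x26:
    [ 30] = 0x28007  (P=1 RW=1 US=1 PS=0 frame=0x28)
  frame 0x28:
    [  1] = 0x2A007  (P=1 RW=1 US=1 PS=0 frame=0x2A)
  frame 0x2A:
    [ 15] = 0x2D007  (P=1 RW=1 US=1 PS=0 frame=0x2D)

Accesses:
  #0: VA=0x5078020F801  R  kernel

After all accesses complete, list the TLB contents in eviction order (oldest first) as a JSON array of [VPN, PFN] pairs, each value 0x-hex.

Per-access translation:
#0 VA=0x5078020F801 (r,kernel):
  lvl0: tbl 0x24, slot 10 ⇒ 0x26007 (P1/RW1/US1/PS0)
  lvl1: tbl 0x26, slot 30 ⇒ 0x28007 (P1/RW1/US1/PS0)
  lvl2: tbl 0x28, slot 1 ⇒ 0x2A007 (P1/RW1/US1/PS0)
  lvl3: tbl 0x2A, slot 15 ⇒ 0x2D007 (P1/RW1/US1/PS0)
  ✓ 0x2D801  — 4 lookups

TLB: [["0x5078020F", "0x2D"]]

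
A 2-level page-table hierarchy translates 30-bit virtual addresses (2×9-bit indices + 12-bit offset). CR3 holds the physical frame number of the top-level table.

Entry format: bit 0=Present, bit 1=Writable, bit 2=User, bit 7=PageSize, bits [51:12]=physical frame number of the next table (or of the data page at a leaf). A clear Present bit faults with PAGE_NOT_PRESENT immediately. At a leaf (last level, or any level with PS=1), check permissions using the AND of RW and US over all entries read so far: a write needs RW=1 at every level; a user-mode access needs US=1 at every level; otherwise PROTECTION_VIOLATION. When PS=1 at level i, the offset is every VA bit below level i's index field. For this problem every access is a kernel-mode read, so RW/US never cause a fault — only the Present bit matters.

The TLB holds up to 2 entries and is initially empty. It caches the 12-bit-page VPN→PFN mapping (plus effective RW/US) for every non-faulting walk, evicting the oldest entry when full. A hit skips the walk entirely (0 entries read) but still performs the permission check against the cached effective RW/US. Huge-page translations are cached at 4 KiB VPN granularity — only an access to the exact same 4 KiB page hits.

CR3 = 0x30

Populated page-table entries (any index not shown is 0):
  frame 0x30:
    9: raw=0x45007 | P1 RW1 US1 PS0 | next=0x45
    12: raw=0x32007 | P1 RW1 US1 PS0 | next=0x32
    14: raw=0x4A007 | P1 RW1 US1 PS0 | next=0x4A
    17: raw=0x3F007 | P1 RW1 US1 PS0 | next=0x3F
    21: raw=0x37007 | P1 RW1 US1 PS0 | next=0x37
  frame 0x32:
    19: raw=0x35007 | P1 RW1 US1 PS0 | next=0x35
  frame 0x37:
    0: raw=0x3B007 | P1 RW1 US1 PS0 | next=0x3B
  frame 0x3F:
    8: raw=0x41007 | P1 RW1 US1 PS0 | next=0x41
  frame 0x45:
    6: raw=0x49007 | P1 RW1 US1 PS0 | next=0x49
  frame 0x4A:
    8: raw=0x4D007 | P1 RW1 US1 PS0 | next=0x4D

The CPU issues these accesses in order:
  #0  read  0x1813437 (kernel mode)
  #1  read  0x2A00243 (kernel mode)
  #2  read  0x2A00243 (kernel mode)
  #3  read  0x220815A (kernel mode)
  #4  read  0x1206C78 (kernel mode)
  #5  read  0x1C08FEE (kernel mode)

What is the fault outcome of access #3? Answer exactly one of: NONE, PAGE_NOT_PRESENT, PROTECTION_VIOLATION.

Per-access translation:
#0 VA=0x1813437 (r,kernel):
  L0: frame=0x30 idx=12 entry=0x32007 [P=1 RW=1 US=1 PS=0]
  L1: frame=0x32 idx=19 entry=0x35007 [P=1 RW=1 US=1 PS=0]
  → PA=0x35437  (2 entries read)
#1 VA=0x2A00243 (r,kernel):
  L0: frame=0x30 idx=21 entry=0x37007 [P=1 RW=1 US=1 PS=0]
  L1: frame=0x37 idx=0 entry=0x3B007 [P=1 RW=1 US=1 PS=0]
  → PA=0x3B243  (2 entries read)
#2 VA=0x2A00243 (r,kernel):
  TLB hit vpn=0x2A00 → PA=0x3B243
#3 VA=0x220815A (r,kernel):
  L0: frame=0x30 idx=17 entry=0x3F007 [P=1 RW=1 US=1 PS=0]
  L1: frame=0x3F idx=8 entry=0x41007 [P=1 RW=1 US=1 PS=0]
  → PA=0x4115A  (2 entries read)
#4 VA=0x1206C78 (r,kernel):
  L0: frame=0x30 idx=9 entry=0x45007 [P=1 RW=1 US=1 PS=0]
  L1: frame=0x45 idx=6 entry=0x49007 [P=1 RW=1 US=1 PS=0]
  → PA=0x49C78  (2 entries read)
#5 VA=0x1C08FEE (r,kernel):
  L0: frame=0x30 idx=14 entry=0x4A007 [P=1 RW=1 US=1 PS=0]
  L1: frame=0x4A idx=8 entry=0x4D007 [P=1 RW=1 US=1 PS=0]
  → PA=0x4DFEE  (2 entries read)

Access #3 fault: NONE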